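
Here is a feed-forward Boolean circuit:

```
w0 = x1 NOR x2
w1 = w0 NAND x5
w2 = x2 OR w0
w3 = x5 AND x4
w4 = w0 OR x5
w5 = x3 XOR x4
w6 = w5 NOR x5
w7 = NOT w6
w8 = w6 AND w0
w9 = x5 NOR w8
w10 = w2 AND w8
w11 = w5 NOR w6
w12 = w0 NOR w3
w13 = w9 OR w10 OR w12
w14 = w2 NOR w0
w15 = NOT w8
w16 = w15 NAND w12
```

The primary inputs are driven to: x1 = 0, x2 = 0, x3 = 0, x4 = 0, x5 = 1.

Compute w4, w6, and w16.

w4 = 1, w6 = 0, w16 = 1

w0 = x1 NOR x2 = 0 NOR 0 = 1
w3 = x5 AND x4 = 1 AND 0 = 0
w4 = w0 OR x5 = 1 OR 1 = 1
w5 = x3 XOR x4 = 0 XOR 0 = 0
w6 = w5 NOR x5 = 0 NOR 1 = 0
w8 = w6 AND w0 = 0 AND 1 = 0
w12 = w0 NOR w3 = 1 NOR 0 = 0
w15 = NOT w8 = NOT 0 = 1
w16 = w15 NAND w12 = 1 NAND 0 = 1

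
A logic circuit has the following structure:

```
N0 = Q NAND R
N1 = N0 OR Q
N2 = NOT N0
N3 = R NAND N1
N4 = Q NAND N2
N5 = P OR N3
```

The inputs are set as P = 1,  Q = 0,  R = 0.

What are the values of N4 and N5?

N4 = 1; N5 = 1

N0 = Q NAND R = 0 NAND 0 = 1
N1 = N0 OR Q = 1 OR 0 = 1
N2 = NOT N0 = NOT 1 = 0
N3 = R NAND N1 = 0 NAND 1 = 1
N4 = Q NAND N2 = 0 NAND 0 = 1
N5 = P OR N3 = 1 OR 1 = 1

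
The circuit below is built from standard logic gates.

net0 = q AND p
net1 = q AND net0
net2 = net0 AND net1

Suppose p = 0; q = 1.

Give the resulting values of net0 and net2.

net0 = 0, net2 = 0

net0 = q AND p = 1 AND 0 = 0
net1 = q AND net0 = 1 AND 0 = 0
net2 = net0 AND net1 = 0 AND 0 = 0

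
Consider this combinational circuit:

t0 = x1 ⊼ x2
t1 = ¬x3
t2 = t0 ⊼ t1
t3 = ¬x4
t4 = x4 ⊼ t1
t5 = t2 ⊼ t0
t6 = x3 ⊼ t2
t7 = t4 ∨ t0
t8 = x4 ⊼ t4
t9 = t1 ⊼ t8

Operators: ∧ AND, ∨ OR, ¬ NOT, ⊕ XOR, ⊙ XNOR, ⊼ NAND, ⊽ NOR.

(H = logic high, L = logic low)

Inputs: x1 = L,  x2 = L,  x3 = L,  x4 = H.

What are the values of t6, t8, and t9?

t0 = x1 NAND x2 = L NAND L = H
t1 = NOT x3 = NOT L = H
t2 = t0 NAND t1 = H NAND H = L
t4 = x4 NAND t1 = H NAND H = L
t6 = x3 NAND t2 = L NAND L = H
t8 = x4 NAND t4 = H NAND L = H
t9 = t1 NAND t8 = H NAND H = L

t6 = H, t8 = H, t9 = L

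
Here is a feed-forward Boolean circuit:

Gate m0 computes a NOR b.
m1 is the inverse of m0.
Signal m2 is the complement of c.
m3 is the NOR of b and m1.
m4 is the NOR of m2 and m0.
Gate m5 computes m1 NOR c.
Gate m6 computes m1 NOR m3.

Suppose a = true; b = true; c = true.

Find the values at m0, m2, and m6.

m0 = false; m2 = false; m6 = false

m0 = a NOR b = true NOR true = false
m1 = NOT m0 = NOT false = true
m2 = NOT c = NOT true = false
m3 = b NOR m1 = true NOR true = false
m6 = m1 NOR m3 = true NOR false = false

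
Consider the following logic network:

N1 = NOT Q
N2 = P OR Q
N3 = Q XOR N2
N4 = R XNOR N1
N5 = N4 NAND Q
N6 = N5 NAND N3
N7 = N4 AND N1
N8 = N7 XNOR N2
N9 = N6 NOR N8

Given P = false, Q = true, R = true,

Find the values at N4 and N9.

N4 = false  N9 = false

N1 = NOT Q = NOT true = false
N2 = P OR Q = false OR true = true
N3 = Q XOR N2 = true XOR true = false
N4 = R XNOR N1 = true XNOR false = false
N5 = N4 NAND Q = false NAND true = true
N6 = N5 NAND N3 = true NAND false = true
N7 = N4 AND N1 = false AND false = false
N8 = N7 XNOR N2 = false XNOR true = false
N9 = N6 NOR N8 = true NOR false = false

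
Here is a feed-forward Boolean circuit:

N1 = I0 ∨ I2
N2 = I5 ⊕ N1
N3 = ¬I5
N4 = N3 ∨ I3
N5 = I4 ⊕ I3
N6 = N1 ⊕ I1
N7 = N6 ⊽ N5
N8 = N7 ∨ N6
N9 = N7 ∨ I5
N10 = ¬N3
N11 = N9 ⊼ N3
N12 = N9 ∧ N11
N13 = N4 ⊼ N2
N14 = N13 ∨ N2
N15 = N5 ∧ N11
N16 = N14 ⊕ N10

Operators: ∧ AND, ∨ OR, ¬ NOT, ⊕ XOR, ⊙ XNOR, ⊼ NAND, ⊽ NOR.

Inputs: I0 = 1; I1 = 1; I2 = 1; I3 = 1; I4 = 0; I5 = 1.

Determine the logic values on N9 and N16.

N9 = 1, N16 = 0

N1 = I0 OR I2 = 1 OR 1 = 1
N2 = I5 XOR N1 = 1 XOR 1 = 0
N3 = NOT I5 = NOT 1 = 0
N4 = N3 OR I3 = 0 OR 1 = 1
N5 = I4 XOR I3 = 0 XOR 1 = 1
N6 = N1 XOR I1 = 1 XOR 1 = 0
N7 = N6 NOR N5 = 0 NOR 1 = 0
N9 = N7 OR I5 = 0 OR 1 = 1
N10 = NOT N3 = NOT 0 = 1
N13 = N4 NAND N2 = 1 NAND 0 = 1
N14 = N13 OR N2 = 1 OR 0 = 1
N16 = N14 XOR N10 = 1 XOR 1 = 0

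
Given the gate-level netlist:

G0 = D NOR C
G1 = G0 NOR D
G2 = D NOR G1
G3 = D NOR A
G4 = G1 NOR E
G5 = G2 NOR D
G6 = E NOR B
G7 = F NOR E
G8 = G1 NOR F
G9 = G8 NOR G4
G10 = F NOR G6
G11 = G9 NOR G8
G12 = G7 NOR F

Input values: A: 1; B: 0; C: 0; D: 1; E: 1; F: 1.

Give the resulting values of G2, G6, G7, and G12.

G2 = 0, G6 = 0, G7 = 0, G12 = 0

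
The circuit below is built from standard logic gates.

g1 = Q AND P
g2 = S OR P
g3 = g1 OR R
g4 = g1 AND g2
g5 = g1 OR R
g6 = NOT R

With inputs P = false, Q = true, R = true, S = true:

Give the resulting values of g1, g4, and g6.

g1 = false, g4 = false, g6 = false

g1 = Q AND P = true AND false = false
g2 = S OR P = true OR false = true
g4 = g1 AND g2 = false AND true = false
g6 = NOT R = NOT true = false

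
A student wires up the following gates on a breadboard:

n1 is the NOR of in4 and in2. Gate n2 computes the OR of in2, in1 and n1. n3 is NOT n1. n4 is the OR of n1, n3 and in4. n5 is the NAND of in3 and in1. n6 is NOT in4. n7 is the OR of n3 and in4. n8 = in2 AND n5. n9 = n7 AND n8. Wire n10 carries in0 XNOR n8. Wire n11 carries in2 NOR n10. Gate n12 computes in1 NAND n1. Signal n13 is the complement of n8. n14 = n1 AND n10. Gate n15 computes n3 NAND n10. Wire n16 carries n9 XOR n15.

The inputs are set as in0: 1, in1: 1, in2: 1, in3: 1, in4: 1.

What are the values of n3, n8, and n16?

n1 = in4 NOR in2 = 1 NOR 1 = 0
n3 = NOT n1 = NOT 0 = 1
n5 = in3 NAND in1 = 1 NAND 1 = 0
n7 = n3 OR in4 = 1 OR 1 = 1
n8 = in2 AND n5 = 1 AND 0 = 0
n9 = n7 AND n8 = 1 AND 0 = 0
n10 = in0 XNOR n8 = 1 XNOR 0 = 0
n15 = n3 NAND n10 = 1 NAND 0 = 1
n16 = n9 XOR n15 = 0 XOR 1 = 1

n3 = 1; n8 = 0; n16 = 1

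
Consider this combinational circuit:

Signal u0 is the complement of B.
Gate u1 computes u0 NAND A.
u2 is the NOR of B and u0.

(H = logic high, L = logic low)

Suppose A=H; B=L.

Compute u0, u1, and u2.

u0 = H, u1 = L, u2 = L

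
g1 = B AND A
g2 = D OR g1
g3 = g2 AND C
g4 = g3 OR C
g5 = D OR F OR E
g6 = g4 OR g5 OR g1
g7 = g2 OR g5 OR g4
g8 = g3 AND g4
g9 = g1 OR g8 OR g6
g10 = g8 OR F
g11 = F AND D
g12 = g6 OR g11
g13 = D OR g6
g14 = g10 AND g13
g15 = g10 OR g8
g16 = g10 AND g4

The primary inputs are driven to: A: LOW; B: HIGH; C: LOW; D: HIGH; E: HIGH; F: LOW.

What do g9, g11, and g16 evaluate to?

g1 = B AND A = HIGH AND LOW = LOW
g2 = D OR g1 = HIGH OR LOW = HIGH
g3 = g2 AND C = HIGH AND LOW = LOW
g4 = g3 OR C = LOW OR LOW = LOW
g5 = D OR F OR E = HIGH OR LOW OR HIGH = HIGH
g6 = g4 OR g5 OR g1 = LOW OR HIGH OR LOW = HIGH
g8 = g3 AND g4 = LOW AND LOW = LOW
g9 = g1 OR g8 OR g6 = LOW OR LOW OR HIGH = HIGH
g10 = g8 OR F = LOW OR LOW = LOW
g11 = F AND D = LOW AND HIGH = LOW
g16 = g10 AND g4 = LOW AND LOW = LOW

g9 = HIGH, g11 = LOW, g16 = LOW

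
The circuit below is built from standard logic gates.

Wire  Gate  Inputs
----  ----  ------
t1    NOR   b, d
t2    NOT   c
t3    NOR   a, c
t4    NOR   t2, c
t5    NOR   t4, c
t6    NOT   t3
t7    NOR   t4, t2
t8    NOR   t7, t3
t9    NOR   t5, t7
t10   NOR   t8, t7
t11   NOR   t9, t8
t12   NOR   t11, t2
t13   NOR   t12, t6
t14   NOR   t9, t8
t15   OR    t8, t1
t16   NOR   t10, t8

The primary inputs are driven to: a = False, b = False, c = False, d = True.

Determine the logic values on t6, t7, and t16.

t6 = False, t7 = False, t16 = False

t2 = NOT c = NOT False = True
t3 = a NOR c = False NOR False = True
t4 = t2 NOR c = True NOR False = False
t6 = NOT t3 = NOT True = False
t7 = t4 NOR t2 = False NOR True = False
t8 = t7 NOR t3 = False NOR True = False
t10 = t8 NOR t7 = False NOR False = True
t16 = t10 NOR t8 = True NOR False = False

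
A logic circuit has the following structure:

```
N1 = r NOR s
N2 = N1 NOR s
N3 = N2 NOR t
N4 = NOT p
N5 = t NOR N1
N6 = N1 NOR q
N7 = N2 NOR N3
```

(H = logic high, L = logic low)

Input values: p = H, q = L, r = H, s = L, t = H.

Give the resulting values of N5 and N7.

N1 = r NOR s = H NOR L = L
N2 = N1 NOR s = L NOR L = H
N3 = N2 NOR t = H NOR H = L
N5 = t NOR N1 = H NOR L = L
N7 = N2 NOR N3 = H NOR L = L

N5 = L  N7 = L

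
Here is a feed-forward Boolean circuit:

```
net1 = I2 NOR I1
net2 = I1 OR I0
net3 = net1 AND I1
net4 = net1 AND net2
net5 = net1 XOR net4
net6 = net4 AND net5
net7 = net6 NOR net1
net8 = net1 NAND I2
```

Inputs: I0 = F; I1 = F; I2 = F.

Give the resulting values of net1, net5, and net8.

net1 = I2 NOR I1 = F NOR F = T
net2 = I1 OR I0 = F OR F = F
net4 = net1 AND net2 = T AND F = F
net5 = net1 XOR net4 = T XOR F = T
net8 = net1 NAND I2 = T NAND F = T

net1 = T; net5 = T; net8 = T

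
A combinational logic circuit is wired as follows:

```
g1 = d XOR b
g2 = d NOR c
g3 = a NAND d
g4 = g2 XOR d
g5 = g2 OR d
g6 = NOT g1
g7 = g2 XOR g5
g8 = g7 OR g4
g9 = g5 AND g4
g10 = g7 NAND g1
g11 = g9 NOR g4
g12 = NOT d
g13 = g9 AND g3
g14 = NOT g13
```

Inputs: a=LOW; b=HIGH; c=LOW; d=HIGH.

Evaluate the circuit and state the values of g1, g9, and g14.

g1 = LOW, g9 = HIGH, g14 = LOW

g1 = d XOR b = HIGH XOR HIGH = LOW
g2 = d NOR c = HIGH NOR LOW = LOW
g3 = a NAND d = LOW NAND HIGH = HIGH
g4 = g2 XOR d = LOW XOR HIGH = HIGH
g5 = g2 OR d = LOW OR HIGH = HIGH
g9 = g5 AND g4 = HIGH AND HIGH = HIGH
g13 = g9 AND g3 = HIGH AND HIGH = HIGH
g14 = NOT g13 = NOT HIGH = LOW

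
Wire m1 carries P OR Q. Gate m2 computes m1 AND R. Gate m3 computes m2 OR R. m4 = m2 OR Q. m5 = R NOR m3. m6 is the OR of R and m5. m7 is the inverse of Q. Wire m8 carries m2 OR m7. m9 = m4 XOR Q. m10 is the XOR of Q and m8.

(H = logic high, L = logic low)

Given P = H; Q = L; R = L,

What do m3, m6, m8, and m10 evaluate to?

m3 = L  m6 = H  m8 = H  m10 = H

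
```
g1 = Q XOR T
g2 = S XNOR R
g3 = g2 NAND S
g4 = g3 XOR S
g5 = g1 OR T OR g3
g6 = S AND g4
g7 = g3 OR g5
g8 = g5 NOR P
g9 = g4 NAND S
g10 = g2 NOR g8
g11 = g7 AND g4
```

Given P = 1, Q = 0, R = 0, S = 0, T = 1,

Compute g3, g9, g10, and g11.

g1 = Q XOR T = 0 XOR 1 = 1
g2 = S XNOR R = 0 XNOR 0 = 1
g3 = g2 NAND S = 1 NAND 0 = 1
g4 = g3 XOR S = 1 XOR 0 = 1
g5 = g1 OR T OR g3 = 1 OR 1 OR 1 = 1
g7 = g3 OR g5 = 1 OR 1 = 1
g8 = g5 NOR P = 1 NOR 1 = 0
g9 = g4 NAND S = 1 NAND 0 = 1
g10 = g2 NOR g8 = 1 NOR 0 = 0
g11 = g7 AND g4 = 1 AND 1 = 1

g3 = 1  g9 = 1  g10 = 0  g11 = 1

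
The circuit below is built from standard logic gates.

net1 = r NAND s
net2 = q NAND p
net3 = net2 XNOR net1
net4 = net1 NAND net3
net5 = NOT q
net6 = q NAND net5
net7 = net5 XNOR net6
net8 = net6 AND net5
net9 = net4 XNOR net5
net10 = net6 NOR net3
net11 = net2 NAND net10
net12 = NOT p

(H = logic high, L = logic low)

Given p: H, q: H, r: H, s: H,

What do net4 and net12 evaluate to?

net4 = H, net12 = L

net1 = r NAND s = H NAND H = L
net2 = q NAND p = H NAND H = L
net3 = net2 XNOR net1 = L XNOR L = H
net4 = net1 NAND net3 = L NAND H = H
net12 = NOT p = NOT H = L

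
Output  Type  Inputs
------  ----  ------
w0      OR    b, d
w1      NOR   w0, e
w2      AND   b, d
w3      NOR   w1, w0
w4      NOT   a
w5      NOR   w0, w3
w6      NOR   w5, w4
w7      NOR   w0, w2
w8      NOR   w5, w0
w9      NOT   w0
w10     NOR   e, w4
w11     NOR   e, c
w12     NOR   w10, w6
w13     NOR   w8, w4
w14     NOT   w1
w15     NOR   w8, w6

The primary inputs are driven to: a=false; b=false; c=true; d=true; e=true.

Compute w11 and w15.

w11 = false, w15 = true

w0 = b OR d = false OR true = true
w1 = w0 NOR e = true NOR true = false
w3 = w1 NOR w0 = false NOR true = false
w4 = NOT a = NOT false = true
w5 = w0 NOR w3 = true NOR false = false
w6 = w5 NOR w4 = false NOR true = false
w8 = w5 NOR w0 = false NOR true = false
w11 = e NOR c = true NOR true = false
w15 = w8 NOR w6 = false NOR false = true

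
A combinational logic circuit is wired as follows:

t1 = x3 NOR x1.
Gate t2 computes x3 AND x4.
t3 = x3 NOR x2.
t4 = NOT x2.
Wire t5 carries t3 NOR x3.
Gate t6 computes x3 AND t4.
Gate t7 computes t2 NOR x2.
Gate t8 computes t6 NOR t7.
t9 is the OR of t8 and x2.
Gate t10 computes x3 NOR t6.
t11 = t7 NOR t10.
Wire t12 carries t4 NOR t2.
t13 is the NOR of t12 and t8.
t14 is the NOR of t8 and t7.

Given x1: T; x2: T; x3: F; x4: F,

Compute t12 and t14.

t12 = T; t14 = F

t2 = x3 AND x4 = F AND F = F
t4 = NOT x2 = NOT T = F
t6 = x3 AND t4 = F AND F = F
t7 = t2 NOR x2 = F NOR T = F
t8 = t6 NOR t7 = F NOR F = T
t12 = t4 NOR t2 = F NOR F = T
t14 = t8 NOR t7 = T NOR F = F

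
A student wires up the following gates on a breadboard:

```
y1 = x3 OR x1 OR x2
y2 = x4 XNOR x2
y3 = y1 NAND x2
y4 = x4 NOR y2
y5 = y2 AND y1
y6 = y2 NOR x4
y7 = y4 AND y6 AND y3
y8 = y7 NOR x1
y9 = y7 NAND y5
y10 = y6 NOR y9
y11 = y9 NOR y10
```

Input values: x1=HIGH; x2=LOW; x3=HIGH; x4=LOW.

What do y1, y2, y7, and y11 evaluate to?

y1 = x3 OR x1 OR x2 = HIGH OR HIGH OR LOW = HIGH
y2 = x4 XNOR x2 = LOW XNOR LOW = HIGH
y3 = y1 NAND x2 = HIGH NAND LOW = HIGH
y4 = x4 NOR y2 = LOW NOR HIGH = LOW
y5 = y2 AND y1 = HIGH AND HIGH = HIGH
y6 = y2 NOR x4 = HIGH NOR LOW = LOW
y7 = y4 AND y6 AND y3 = LOW AND LOW AND HIGH = LOW
y9 = y7 NAND y5 = LOW NAND HIGH = HIGH
y10 = y6 NOR y9 = LOW NOR HIGH = LOW
y11 = y9 NOR y10 = HIGH NOR LOW = LOW

y1 = HIGH, y2 = HIGH, y7 = LOW, y11 = LOW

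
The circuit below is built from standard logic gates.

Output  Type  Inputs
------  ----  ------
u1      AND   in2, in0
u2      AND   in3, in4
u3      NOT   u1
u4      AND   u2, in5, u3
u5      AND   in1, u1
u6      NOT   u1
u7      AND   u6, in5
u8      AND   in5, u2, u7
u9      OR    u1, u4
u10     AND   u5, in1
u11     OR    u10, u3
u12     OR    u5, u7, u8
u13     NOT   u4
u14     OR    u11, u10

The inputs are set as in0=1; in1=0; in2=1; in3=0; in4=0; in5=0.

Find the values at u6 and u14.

u6 = 0, u14 = 0

u1 = in2 AND in0 = 1 AND 1 = 1
u3 = NOT u1 = NOT 1 = 0
u5 = in1 AND u1 = 0 AND 1 = 0
u6 = NOT u1 = NOT 1 = 0
u10 = u5 AND in1 = 0 AND 0 = 0
u11 = u10 OR u3 = 0 OR 0 = 0
u14 = u11 OR u10 = 0 OR 0 = 0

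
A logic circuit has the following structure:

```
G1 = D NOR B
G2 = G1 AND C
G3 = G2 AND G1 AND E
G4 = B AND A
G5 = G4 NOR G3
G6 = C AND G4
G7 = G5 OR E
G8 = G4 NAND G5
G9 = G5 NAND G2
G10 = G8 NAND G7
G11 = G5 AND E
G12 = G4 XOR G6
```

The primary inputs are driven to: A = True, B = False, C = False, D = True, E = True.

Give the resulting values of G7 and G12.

G7 = True; G12 = False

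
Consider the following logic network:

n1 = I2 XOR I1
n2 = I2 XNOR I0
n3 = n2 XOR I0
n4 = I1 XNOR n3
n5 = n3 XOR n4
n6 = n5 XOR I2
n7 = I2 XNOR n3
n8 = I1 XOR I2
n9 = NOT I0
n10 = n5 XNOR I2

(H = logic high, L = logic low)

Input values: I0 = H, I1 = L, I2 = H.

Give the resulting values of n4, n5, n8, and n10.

n4 = H, n5 = H, n8 = H, n10 = H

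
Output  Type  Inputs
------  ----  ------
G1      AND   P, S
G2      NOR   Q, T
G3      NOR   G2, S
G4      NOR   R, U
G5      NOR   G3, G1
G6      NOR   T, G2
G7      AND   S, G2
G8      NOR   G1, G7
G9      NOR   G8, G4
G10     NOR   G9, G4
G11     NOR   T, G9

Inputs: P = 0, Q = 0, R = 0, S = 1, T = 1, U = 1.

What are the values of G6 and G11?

G1 = P AND S = 0 AND 1 = 0
G2 = Q NOR T = 0 NOR 1 = 0
G4 = R NOR U = 0 NOR 1 = 0
G6 = T NOR G2 = 1 NOR 0 = 0
G7 = S AND G2 = 1 AND 0 = 0
G8 = G1 NOR G7 = 0 NOR 0 = 1
G9 = G8 NOR G4 = 1 NOR 0 = 0
G11 = T NOR G9 = 1 NOR 0 = 0

G6 = 0; G11 = 0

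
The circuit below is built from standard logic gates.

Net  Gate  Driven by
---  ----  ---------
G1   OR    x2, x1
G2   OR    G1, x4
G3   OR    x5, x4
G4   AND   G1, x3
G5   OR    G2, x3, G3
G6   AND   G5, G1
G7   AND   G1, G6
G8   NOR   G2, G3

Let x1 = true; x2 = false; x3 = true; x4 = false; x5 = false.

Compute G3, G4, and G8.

G3 = false; G4 = true; G8 = false

G1 = x2 OR x1 = false OR true = true
G2 = G1 OR x4 = true OR false = true
G3 = x5 OR x4 = false OR false = false
G4 = G1 AND x3 = true AND true = true
G8 = G2 NOR G3 = true NOR false = false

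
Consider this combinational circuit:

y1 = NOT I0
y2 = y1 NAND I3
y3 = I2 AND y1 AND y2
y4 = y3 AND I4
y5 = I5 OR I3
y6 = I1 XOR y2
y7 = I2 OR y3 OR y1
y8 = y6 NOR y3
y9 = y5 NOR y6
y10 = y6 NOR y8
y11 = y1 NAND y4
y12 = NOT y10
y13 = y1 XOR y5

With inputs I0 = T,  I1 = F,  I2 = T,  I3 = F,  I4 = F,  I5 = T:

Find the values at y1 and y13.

y1 = NOT I0 = NOT T = F
y5 = I5 OR I3 = T OR F = T
y13 = y1 XOR y5 = F XOR T = T

y1 = F; y13 = T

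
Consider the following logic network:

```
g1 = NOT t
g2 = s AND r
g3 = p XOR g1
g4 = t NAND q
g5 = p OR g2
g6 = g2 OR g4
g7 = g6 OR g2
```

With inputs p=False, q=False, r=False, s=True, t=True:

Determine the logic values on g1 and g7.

g1 = False, g7 = True

g1 = NOT t = NOT True = False
g2 = s AND r = True AND False = False
g4 = t NAND q = True NAND False = True
g6 = g2 OR g4 = False OR True = True
g7 = g6 OR g2 = True OR False = True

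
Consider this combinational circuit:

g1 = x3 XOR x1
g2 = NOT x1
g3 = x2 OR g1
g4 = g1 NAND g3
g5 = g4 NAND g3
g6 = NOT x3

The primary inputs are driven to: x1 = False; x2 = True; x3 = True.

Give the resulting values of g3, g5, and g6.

g1 = x3 XOR x1 = True XOR False = True
g3 = x2 OR g1 = True OR True = True
g4 = g1 NAND g3 = True NAND True = False
g5 = g4 NAND g3 = False NAND True = True
g6 = NOT x3 = NOT True = False

g3 = True; g5 = True; g6 = False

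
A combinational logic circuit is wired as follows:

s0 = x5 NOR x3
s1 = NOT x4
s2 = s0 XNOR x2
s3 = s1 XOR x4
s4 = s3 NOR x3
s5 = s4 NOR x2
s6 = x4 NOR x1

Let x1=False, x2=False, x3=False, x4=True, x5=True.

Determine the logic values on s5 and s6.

s5 = True, s6 = False

s1 = NOT x4 = NOT True = False
s3 = s1 XOR x4 = False XOR True = True
s4 = s3 NOR x3 = True NOR False = False
s5 = s4 NOR x2 = False NOR False = True
s6 = x4 NOR x1 = True NOR False = False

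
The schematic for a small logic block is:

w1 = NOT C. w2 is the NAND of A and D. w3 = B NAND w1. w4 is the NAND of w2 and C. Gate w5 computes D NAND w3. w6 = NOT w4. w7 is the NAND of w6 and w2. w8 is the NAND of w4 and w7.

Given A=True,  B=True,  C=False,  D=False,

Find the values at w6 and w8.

w6 = False, w8 = False

w2 = A NAND D = True NAND False = True
w4 = w2 NAND C = True NAND False = True
w6 = NOT w4 = NOT True = False
w7 = w6 NAND w2 = False NAND True = True
w8 = w4 NAND w7 = True NAND True = False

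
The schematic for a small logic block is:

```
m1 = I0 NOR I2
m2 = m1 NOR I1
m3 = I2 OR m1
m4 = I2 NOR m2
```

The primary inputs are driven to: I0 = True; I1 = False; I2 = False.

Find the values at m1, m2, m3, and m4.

m1 = I0 NOR I2 = True NOR False = False
m2 = m1 NOR I1 = False NOR False = True
m3 = I2 OR m1 = False OR False = False
m4 = I2 NOR m2 = False NOR True = False

m1 = False  m2 = True  m3 = False  m4 = False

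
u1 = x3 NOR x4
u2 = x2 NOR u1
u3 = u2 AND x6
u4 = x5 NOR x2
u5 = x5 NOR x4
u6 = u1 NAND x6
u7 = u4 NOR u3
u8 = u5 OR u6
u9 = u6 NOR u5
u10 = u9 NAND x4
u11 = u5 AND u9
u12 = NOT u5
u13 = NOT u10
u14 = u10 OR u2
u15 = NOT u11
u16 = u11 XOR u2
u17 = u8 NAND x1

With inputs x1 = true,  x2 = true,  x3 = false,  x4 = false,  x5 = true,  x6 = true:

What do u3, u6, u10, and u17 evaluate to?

u3 = false, u6 = false, u10 = true, u17 = true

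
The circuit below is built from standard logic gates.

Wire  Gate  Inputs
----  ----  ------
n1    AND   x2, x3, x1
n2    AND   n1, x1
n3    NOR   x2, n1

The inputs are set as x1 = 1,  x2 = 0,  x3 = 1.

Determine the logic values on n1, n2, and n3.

n1 = 0; n2 = 0; n3 = 1

n1 = x2 AND x3 AND x1 = 0 AND 1 AND 1 = 0
n2 = n1 AND x1 = 0 AND 1 = 0
n3 = x2 NOR n1 = 0 NOR 0 = 1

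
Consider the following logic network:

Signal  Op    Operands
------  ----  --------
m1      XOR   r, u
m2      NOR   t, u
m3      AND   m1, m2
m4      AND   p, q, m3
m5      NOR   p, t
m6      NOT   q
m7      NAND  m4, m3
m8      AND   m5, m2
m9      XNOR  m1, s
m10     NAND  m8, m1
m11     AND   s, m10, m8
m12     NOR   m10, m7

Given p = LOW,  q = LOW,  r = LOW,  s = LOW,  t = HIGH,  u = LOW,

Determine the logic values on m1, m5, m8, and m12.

m1 = r XOR u = LOW XOR LOW = LOW
m2 = t NOR u = HIGH NOR LOW = LOW
m3 = m1 AND m2 = LOW AND LOW = LOW
m4 = p AND q AND m3 = LOW AND LOW AND LOW = LOW
m5 = p NOR t = LOW NOR HIGH = LOW
m7 = m4 NAND m3 = LOW NAND LOW = HIGH
m8 = m5 AND m2 = LOW AND LOW = LOW
m10 = m8 NAND m1 = LOW NAND LOW = HIGH
m12 = m10 NOR m7 = HIGH NOR HIGH = LOW

m1 = LOW; m5 = LOW; m8 = LOW; m12 = LOW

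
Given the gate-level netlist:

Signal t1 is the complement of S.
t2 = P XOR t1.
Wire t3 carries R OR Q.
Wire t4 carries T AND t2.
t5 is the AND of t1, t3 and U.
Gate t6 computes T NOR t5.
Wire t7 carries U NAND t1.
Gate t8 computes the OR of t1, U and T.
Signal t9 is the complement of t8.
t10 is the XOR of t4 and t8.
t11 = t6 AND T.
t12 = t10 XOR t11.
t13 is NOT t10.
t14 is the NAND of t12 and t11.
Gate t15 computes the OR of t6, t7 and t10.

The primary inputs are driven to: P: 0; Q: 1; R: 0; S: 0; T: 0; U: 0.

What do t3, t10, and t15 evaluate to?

t3 = 1, t10 = 1, t15 = 1

t1 = NOT S = NOT 0 = 1
t2 = P XOR t1 = 0 XOR 1 = 1
t3 = R OR Q = 0 OR 1 = 1
t4 = T AND t2 = 0 AND 1 = 0
t5 = t1 AND t3 AND U = 1 AND 1 AND 0 = 0
t6 = T NOR t5 = 0 NOR 0 = 1
t7 = U NAND t1 = 0 NAND 1 = 1
t8 = t1 OR U OR T = 1 OR 0 OR 0 = 1
t10 = t4 XOR t8 = 0 XOR 1 = 1
t15 = t6 OR t7 OR t10 = 1 OR 1 OR 1 = 1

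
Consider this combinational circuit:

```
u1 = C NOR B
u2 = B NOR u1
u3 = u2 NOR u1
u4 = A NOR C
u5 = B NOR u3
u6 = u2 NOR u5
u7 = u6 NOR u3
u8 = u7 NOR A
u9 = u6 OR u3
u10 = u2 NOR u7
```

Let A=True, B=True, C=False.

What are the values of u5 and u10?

u1 = C NOR B = False NOR True = False
u2 = B NOR u1 = True NOR False = False
u3 = u2 NOR u1 = False NOR False = True
u5 = B NOR u3 = True NOR True = False
u6 = u2 NOR u5 = False NOR False = True
u7 = u6 NOR u3 = True NOR True = False
u10 = u2 NOR u7 = False NOR False = True

u5 = False, u10 = True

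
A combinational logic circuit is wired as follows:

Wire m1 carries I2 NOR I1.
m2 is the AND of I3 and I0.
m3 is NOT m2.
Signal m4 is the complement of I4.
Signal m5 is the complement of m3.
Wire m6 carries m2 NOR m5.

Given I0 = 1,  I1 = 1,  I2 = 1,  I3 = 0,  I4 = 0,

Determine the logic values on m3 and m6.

m2 = I3 AND I0 = 0 AND 1 = 0
m3 = NOT m2 = NOT 0 = 1
m5 = NOT m3 = NOT 1 = 0
m6 = m2 NOR m5 = 0 NOR 0 = 1

m3 = 1  m6 = 1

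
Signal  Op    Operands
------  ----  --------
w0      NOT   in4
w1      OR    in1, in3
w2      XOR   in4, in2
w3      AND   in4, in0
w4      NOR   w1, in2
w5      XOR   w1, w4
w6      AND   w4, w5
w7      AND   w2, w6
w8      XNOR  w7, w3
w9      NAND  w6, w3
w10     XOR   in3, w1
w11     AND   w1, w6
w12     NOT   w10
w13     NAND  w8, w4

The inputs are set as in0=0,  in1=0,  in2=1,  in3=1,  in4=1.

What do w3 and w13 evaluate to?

w1 = in1 OR in3 = 0 OR 1 = 1
w2 = in4 XOR in2 = 1 XOR 1 = 0
w3 = in4 AND in0 = 1 AND 0 = 0
w4 = w1 NOR in2 = 1 NOR 1 = 0
w5 = w1 XOR w4 = 1 XOR 0 = 1
w6 = w4 AND w5 = 0 AND 1 = 0
w7 = w2 AND w6 = 0 AND 0 = 0
w8 = w7 XNOR w3 = 0 XNOR 0 = 1
w13 = w8 NAND w4 = 1 NAND 0 = 1

w3 = 0  w13 = 1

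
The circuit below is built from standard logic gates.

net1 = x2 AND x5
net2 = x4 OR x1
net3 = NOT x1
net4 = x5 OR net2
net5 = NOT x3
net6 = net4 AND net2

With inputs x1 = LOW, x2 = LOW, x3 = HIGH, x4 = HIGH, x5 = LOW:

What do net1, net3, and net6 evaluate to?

net1 = x2 AND x5 = LOW AND LOW = LOW
net2 = x4 OR x1 = HIGH OR LOW = HIGH
net3 = NOT x1 = NOT LOW = HIGH
net4 = x5 OR net2 = LOW OR HIGH = HIGH
net6 = net4 AND net2 = HIGH AND HIGH = HIGH

net1 = LOW, net3 = HIGH, net6 = HIGH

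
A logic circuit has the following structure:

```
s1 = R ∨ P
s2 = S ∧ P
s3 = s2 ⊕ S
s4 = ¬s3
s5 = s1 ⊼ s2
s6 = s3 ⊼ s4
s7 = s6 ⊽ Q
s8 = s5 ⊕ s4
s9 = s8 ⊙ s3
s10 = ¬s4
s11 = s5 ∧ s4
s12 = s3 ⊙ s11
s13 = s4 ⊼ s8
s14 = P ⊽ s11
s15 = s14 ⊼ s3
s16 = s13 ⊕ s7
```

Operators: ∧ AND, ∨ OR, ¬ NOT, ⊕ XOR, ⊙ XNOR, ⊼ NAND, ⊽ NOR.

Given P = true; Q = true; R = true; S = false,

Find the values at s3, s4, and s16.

s3 = false, s4 = true, s16 = true

s1 = R OR P = true OR true = true
s2 = S AND P = false AND true = false
s3 = s2 XOR S = false XOR false = false
s4 = NOT s3 = NOT false = true
s5 = s1 NAND s2 = true NAND false = true
s6 = s3 NAND s4 = false NAND true = true
s7 = s6 NOR Q = true NOR true = false
s8 = s5 XOR s4 = true XOR true = false
s13 = s4 NAND s8 = true NAND false = true
s16 = s13 XOR s7 = true XOR false = true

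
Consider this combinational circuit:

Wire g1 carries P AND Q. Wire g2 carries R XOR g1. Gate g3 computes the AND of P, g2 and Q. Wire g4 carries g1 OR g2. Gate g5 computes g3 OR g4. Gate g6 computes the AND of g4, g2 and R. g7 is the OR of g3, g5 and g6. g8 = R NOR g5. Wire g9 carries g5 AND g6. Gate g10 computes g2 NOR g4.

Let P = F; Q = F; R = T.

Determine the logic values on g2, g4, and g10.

g2 = T, g4 = T, g10 = F

g1 = P AND Q = F AND F = F
g2 = R XOR g1 = T XOR F = T
g4 = g1 OR g2 = F OR T = T
g10 = g2 NOR g4 = T NOR T = F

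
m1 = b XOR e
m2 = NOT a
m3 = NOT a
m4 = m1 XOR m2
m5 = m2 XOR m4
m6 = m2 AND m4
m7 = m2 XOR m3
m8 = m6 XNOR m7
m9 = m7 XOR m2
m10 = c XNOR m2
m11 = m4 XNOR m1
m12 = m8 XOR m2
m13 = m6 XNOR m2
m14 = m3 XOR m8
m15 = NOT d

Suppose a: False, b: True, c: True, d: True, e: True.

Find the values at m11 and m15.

m11 = False, m15 = False

m1 = b XOR e = True XOR True = False
m2 = NOT a = NOT False = True
m4 = m1 XOR m2 = False XOR True = True
m11 = m4 XNOR m1 = True XNOR False = False
m15 = NOT d = NOT True = False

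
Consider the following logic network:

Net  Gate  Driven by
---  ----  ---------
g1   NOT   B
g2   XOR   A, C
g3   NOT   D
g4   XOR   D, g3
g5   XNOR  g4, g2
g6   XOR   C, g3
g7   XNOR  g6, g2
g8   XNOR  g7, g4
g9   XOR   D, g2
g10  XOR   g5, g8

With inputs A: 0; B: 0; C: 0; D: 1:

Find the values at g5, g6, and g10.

g5 = 0, g6 = 0, g10 = 1

g2 = A XOR C = 0 XOR 0 = 0
g3 = NOT D = NOT 1 = 0
g4 = D XOR g3 = 1 XOR 0 = 1
g5 = g4 XNOR g2 = 1 XNOR 0 = 0
g6 = C XOR g3 = 0 XOR 0 = 0
g7 = g6 XNOR g2 = 0 XNOR 0 = 1
g8 = g7 XNOR g4 = 1 XNOR 1 = 1
g10 = g5 XOR g8 = 0 XOR 1 = 1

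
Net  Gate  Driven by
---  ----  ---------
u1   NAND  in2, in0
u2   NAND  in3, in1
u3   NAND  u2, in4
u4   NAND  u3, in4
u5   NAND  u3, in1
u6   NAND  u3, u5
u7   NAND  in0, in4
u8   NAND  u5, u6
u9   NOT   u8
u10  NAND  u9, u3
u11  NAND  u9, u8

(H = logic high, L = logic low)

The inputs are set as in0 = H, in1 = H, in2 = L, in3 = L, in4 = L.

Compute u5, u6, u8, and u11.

u5 = L, u6 = H, u8 = H, u11 = H

u2 = in3 NAND in1 = L NAND H = H
u3 = u2 NAND in4 = H NAND L = H
u5 = u3 NAND in1 = H NAND H = L
u6 = u3 NAND u5 = H NAND L = H
u8 = u5 NAND u6 = L NAND H = H
u9 = NOT u8 = NOT H = L
u11 = u9 NAND u8 = L NAND H = H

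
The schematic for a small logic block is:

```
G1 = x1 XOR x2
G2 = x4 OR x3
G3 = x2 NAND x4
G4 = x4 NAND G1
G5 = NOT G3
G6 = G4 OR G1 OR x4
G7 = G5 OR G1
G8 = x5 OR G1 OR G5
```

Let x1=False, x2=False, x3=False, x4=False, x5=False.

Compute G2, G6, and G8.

G1 = x1 XOR x2 = False XOR False = False
G2 = x4 OR x3 = False OR False = False
G3 = x2 NAND x4 = False NAND False = True
G4 = x4 NAND G1 = False NAND False = True
G5 = NOT G3 = NOT True = False
G6 = G4 OR G1 OR x4 = True OR False OR False = True
G8 = x5 OR G1 OR G5 = False OR False OR False = False

G2 = False, G6 = True, G8 = False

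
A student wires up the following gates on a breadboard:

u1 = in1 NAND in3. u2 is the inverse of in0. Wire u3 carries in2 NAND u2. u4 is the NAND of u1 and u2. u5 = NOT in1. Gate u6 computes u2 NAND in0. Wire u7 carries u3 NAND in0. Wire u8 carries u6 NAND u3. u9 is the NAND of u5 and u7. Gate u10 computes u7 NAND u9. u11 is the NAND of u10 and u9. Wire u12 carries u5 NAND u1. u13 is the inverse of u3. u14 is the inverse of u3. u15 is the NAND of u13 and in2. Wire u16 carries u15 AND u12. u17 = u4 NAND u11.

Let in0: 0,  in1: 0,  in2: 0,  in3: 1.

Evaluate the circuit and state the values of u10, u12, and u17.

u1 = in1 NAND in3 = 0 NAND 1 = 1
u2 = NOT in0 = NOT 0 = 1
u3 = in2 NAND u2 = 0 NAND 1 = 1
u4 = u1 NAND u2 = 1 NAND 1 = 0
u5 = NOT in1 = NOT 0 = 1
u7 = u3 NAND in0 = 1 NAND 0 = 1
u9 = u5 NAND u7 = 1 NAND 1 = 0
u10 = u7 NAND u9 = 1 NAND 0 = 1
u11 = u10 NAND u9 = 1 NAND 0 = 1
u12 = u5 NAND u1 = 1 NAND 1 = 0
u17 = u4 NAND u11 = 0 NAND 1 = 1

u10 = 1  u12 = 0  u17 = 1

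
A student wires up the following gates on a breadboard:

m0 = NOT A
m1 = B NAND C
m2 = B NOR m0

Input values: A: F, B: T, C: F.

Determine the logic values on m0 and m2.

m0 = T; m2 = F

m0 = NOT A = NOT F = T
m2 = B NOR m0 = T NOR T = F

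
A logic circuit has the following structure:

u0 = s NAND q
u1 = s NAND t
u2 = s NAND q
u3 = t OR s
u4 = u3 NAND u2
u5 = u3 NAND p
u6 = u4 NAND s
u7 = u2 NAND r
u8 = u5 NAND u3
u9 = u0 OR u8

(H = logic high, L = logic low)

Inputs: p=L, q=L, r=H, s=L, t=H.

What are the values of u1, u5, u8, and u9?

u0 = s NAND q = L NAND L = H
u1 = s NAND t = L NAND H = H
u3 = t OR s = H OR L = H
u5 = u3 NAND p = H NAND L = H
u8 = u5 NAND u3 = H NAND H = L
u9 = u0 OR u8 = H OR L = H

u1 = H, u5 = H, u8 = L, u9 = H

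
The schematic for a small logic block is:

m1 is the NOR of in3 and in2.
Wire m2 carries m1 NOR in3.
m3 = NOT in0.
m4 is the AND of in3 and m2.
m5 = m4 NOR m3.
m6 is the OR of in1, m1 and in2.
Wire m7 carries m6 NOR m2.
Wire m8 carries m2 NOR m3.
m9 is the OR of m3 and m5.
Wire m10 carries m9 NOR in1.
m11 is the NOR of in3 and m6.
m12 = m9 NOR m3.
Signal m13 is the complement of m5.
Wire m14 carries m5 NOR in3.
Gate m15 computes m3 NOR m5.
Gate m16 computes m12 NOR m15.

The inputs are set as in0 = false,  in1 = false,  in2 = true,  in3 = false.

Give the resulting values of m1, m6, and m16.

m1 = in3 NOR in2 = false NOR true = false
m2 = m1 NOR in3 = false NOR false = true
m3 = NOT in0 = NOT false = true
m4 = in3 AND m2 = false AND true = false
m5 = m4 NOR m3 = false NOR true = false
m6 = in1 OR m1 OR in2 = false OR false OR true = true
m9 = m3 OR m5 = true OR false = true
m12 = m9 NOR m3 = true NOR true = false
m15 = m3 NOR m5 = true NOR false = false
m16 = m12 NOR m15 = false NOR false = true

m1 = false; m6 = true; m16 = true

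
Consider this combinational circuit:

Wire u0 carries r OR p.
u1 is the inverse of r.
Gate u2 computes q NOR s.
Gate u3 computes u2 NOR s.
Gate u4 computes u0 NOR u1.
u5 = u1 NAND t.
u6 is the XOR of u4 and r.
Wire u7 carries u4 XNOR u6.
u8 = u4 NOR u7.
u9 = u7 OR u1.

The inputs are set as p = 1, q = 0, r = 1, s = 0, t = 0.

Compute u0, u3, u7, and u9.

u0 = r OR p = 1 OR 1 = 1
u1 = NOT r = NOT 1 = 0
u2 = q NOR s = 0 NOR 0 = 1
u3 = u2 NOR s = 1 NOR 0 = 0
u4 = u0 NOR u1 = 1 NOR 0 = 0
u6 = u4 XOR r = 0 XOR 1 = 1
u7 = u4 XNOR u6 = 0 XNOR 1 = 0
u9 = u7 OR u1 = 0 OR 0 = 0

u0 = 1  u3 = 0  u7 = 0  u9 = 0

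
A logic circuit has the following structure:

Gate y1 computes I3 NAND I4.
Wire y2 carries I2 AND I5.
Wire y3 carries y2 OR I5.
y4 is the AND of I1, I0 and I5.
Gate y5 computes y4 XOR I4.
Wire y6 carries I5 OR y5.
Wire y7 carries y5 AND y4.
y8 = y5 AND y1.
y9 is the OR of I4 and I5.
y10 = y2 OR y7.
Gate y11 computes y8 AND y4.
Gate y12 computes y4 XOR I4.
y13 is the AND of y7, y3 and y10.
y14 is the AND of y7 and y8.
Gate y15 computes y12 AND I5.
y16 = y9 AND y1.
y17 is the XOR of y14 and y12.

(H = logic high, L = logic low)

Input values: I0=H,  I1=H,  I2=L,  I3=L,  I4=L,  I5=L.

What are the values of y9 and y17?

y1 = I3 NAND I4 = L NAND L = H
y4 = I1 AND I0 AND I5 = H AND H AND L = L
y5 = y4 XOR I4 = L XOR L = L
y7 = y5 AND y4 = L AND L = L
y8 = y5 AND y1 = L AND H = L
y9 = I4 OR I5 = L OR L = L
y12 = y4 XOR I4 = L XOR L = L
y14 = y7 AND y8 = L AND L = L
y17 = y14 XOR y12 = L XOR L = L

y9 = L, y17 = L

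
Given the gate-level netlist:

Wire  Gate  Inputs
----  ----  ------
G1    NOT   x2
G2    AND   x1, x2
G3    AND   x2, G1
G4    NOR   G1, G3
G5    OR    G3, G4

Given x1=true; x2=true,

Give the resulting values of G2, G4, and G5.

G2 = true; G4 = true; G5 = true

G1 = NOT x2 = NOT true = false
G2 = x1 AND x2 = true AND true = true
G3 = x2 AND G1 = true AND false = false
G4 = G1 NOR G3 = false NOR false = true
G5 = G3 OR G4 = false OR true = true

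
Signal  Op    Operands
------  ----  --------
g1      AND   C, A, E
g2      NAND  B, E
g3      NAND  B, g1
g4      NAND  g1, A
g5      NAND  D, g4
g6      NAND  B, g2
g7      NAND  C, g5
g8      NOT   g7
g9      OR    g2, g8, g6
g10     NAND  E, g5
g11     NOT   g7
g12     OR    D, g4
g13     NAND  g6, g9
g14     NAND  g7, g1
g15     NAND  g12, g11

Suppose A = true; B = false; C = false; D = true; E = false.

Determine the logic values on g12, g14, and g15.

g12 = true; g14 = true; g15 = true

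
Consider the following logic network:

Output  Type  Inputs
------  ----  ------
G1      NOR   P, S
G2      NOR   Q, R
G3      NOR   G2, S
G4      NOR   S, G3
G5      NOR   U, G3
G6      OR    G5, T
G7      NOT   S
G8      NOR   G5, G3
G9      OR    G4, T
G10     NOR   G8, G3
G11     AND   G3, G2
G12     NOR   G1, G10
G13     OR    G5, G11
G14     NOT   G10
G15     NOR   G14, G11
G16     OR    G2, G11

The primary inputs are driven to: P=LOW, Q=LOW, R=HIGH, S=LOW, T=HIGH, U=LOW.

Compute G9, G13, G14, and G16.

G9 = HIGH; G13 = LOW; G14 = HIGH; G16 = LOW

G2 = Q NOR R = LOW NOR HIGH = LOW
G3 = G2 NOR S = LOW NOR LOW = HIGH
G4 = S NOR G3 = LOW NOR HIGH = LOW
G5 = U NOR G3 = LOW NOR HIGH = LOW
G8 = G5 NOR G3 = LOW NOR HIGH = LOW
G9 = G4 OR T = LOW OR HIGH = HIGH
G10 = G8 NOR G3 = LOW NOR HIGH = LOW
G11 = G3 AND G2 = HIGH AND LOW = LOW
G13 = G5 OR G11 = LOW OR LOW = LOW
G14 = NOT G10 = NOT LOW = HIGH
G16 = G2 OR G11 = LOW OR LOW = LOW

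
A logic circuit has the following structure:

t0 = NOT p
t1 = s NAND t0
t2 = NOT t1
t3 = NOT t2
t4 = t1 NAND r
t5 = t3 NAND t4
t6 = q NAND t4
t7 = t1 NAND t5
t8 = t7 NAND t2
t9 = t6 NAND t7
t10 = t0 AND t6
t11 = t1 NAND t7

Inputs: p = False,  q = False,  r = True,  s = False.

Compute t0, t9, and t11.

t0 = NOT p = NOT False = True
t1 = s NAND t0 = False NAND True = True
t2 = NOT t1 = NOT True = False
t3 = NOT t2 = NOT False = True
t4 = t1 NAND r = True NAND True = False
t5 = t3 NAND t4 = True NAND False = True
t6 = q NAND t4 = False NAND False = True
t7 = t1 NAND t5 = True NAND True = False
t9 = t6 NAND t7 = True NAND False = True
t11 = t1 NAND t7 = True NAND False = True

t0 = True  t9 = True  t11 = True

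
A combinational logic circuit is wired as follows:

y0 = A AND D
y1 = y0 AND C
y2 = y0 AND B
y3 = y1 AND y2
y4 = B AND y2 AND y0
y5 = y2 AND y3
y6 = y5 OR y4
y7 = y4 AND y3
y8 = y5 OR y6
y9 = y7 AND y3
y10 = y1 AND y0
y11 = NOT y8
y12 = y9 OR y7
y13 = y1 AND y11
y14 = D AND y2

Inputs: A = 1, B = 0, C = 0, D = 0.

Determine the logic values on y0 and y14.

y0 = 0, y14 = 0

y0 = A AND D = 1 AND 0 = 0
y2 = y0 AND B = 0 AND 0 = 0
y14 = D AND y2 = 0 AND 0 = 0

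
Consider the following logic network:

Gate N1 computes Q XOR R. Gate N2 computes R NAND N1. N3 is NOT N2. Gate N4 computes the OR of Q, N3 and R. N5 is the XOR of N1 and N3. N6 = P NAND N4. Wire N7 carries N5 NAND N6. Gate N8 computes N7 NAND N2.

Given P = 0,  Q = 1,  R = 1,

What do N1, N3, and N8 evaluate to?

N1 = 0  N3 = 0  N8 = 0

N1 = Q XOR R = 1 XOR 1 = 0
N2 = R NAND N1 = 1 NAND 0 = 1
N3 = NOT N2 = NOT 1 = 0
N4 = Q OR N3 OR R = 1 OR 0 OR 1 = 1
N5 = N1 XOR N3 = 0 XOR 0 = 0
N6 = P NAND N4 = 0 NAND 1 = 1
N7 = N5 NAND N6 = 0 NAND 1 = 1
N8 = N7 NAND N2 = 1 NAND 1 = 0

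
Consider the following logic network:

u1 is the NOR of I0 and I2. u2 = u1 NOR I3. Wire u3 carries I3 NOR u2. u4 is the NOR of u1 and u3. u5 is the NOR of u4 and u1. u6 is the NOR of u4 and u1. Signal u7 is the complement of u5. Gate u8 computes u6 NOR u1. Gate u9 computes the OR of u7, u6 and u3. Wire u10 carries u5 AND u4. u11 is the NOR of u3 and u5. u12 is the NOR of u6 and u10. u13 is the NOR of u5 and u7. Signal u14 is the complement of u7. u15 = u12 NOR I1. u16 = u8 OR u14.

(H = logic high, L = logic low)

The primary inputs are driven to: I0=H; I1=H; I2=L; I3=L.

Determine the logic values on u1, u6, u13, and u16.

u1 = I0 NOR I2 = H NOR L = L
u2 = u1 NOR I3 = L NOR L = H
u3 = I3 NOR u2 = L NOR H = L
u4 = u1 NOR u3 = L NOR L = H
u5 = u4 NOR u1 = H NOR L = L
u6 = u4 NOR u1 = H NOR L = L
u7 = NOT u5 = NOT L = H
u8 = u6 NOR u1 = L NOR L = H
u13 = u5 NOR u7 = L NOR H = L
u14 = NOT u7 = NOT H = L
u16 = u8 OR u14 = H OR L = H

u1 = L, u6 = L, u13 = L, u16 = H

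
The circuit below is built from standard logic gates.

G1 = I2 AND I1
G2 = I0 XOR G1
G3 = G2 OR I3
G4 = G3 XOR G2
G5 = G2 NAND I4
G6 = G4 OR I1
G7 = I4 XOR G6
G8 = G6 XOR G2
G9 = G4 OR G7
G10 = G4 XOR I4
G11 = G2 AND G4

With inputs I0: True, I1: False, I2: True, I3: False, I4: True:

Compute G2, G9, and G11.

G2 = True, G9 = True, G11 = False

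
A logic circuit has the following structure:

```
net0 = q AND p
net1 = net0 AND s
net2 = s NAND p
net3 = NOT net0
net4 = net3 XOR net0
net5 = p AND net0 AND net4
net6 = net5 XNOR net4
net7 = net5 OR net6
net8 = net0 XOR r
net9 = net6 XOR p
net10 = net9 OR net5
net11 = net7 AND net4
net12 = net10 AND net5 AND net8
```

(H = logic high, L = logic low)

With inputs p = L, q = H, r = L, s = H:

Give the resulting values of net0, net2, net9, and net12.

net0 = L; net2 = H; net9 = L; net12 = L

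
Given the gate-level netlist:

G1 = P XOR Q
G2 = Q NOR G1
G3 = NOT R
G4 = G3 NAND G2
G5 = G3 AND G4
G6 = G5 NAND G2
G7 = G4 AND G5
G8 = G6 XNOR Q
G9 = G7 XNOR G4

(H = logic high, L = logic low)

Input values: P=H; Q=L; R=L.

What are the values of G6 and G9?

G1 = P XOR Q = H XOR L = H
G2 = Q NOR G1 = L NOR H = L
G3 = NOT R = NOT L = H
G4 = G3 NAND G2 = H NAND L = H
G5 = G3 AND G4 = H AND H = H
G6 = G5 NAND G2 = H NAND L = H
G7 = G4 AND G5 = H AND H = H
G9 = G7 XNOR G4 = H XNOR H = H

G6 = H  G9 = H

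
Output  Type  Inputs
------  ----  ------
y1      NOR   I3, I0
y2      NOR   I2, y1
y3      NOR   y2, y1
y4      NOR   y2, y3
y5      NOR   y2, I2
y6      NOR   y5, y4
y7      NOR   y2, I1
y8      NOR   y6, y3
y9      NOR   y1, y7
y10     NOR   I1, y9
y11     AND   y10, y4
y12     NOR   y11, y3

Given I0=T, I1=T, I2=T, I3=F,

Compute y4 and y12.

y1 = I3 NOR I0 = F NOR T = F
y2 = I2 NOR y1 = T NOR F = F
y3 = y2 NOR y1 = F NOR F = T
y4 = y2 NOR y3 = F NOR T = F
y7 = y2 NOR I1 = F NOR T = F
y9 = y1 NOR y7 = F NOR F = T
y10 = I1 NOR y9 = T NOR T = F
y11 = y10 AND y4 = F AND F = F
y12 = y11 NOR y3 = F NOR T = F

y4 = F  y12 = F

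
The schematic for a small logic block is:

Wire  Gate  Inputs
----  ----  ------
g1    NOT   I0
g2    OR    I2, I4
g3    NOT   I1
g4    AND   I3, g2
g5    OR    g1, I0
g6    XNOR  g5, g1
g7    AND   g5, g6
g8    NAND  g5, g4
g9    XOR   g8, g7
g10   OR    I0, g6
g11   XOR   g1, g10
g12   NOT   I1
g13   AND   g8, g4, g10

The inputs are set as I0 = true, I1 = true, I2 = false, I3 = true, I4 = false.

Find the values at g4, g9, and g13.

g4 = false  g9 = true  g13 = false

g1 = NOT I0 = NOT true = false
g2 = I2 OR I4 = false OR false = false
g4 = I3 AND g2 = true AND false = false
g5 = g1 OR I0 = false OR true = true
g6 = g5 XNOR g1 = true XNOR false = false
g7 = g5 AND g6 = true AND false = false
g8 = g5 NAND g4 = true NAND false = true
g9 = g8 XOR g7 = true XOR false = true
g10 = I0 OR g6 = true OR false = true
g13 = g8 AND g4 AND g10 = true AND false AND true = false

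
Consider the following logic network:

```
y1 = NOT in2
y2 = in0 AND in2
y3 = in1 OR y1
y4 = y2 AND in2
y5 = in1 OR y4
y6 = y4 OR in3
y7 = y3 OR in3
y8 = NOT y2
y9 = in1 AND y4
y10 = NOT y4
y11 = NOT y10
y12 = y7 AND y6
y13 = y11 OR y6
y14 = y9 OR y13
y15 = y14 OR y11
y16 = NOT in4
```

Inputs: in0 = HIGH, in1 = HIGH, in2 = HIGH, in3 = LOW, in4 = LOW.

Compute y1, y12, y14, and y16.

y1 = LOW, y12 = HIGH, y14 = HIGH, y16 = HIGH

y1 = NOT in2 = NOT HIGH = LOW
y2 = in0 AND in2 = HIGH AND HIGH = HIGH
y3 = in1 OR y1 = HIGH OR LOW = HIGH
y4 = y2 AND in2 = HIGH AND HIGH = HIGH
y6 = y4 OR in3 = HIGH OR LOW = HIGH
y7 = y3 OR in3 = HIGH OR LOW = HIGH
y9 = in1 AND y4 = HIGH AND HIGH = HIGH
y10 = NOT y4 = NOT HIGH = LOW
y11 = NOT y10 = NOT LOW = HIGH
y12 = y7 AND y6 = HIGH AND HIGH = HIGH
y13 = y11 OR y6 = HIGH OR HIGH = HIGH
y14 = y9 OR y13 = HIGH OR HIGH = HIGH
y16 = NOT in4 = NOT LOW = HIGH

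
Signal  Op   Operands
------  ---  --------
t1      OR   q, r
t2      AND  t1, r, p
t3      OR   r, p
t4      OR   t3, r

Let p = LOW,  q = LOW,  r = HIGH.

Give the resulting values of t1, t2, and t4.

t1 = HIGH, t2 = LOW, t4 = HIGH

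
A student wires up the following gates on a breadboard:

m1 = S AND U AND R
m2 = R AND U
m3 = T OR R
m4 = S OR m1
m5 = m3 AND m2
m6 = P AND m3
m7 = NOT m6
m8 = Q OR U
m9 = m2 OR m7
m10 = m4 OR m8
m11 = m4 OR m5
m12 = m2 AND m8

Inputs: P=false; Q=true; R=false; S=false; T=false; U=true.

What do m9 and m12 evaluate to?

m2 = R AND U = false AND true = false
m3 = T OR R = false OR false = false
m6 = P AND m3 = false AND false = false
m7 = NOT m6 = NOT false = true
m8 = Q OR U = true OR true = true
m9 = m2 OR m7 = false OR true = true
m12 = m2 AND m8 = false AND true = false

m9 = true, m12 = false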